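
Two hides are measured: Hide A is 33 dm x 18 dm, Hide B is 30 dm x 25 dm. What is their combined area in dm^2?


Hide A area = 33 x 18 = 594 dm^2
Hide B area = 30 x 25 = 750 dm^2
Total = 594 + 750 = 1344 dm^2


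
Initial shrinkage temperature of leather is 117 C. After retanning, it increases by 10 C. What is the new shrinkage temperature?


127 C

New Ts = 117 + 10 = 127 C


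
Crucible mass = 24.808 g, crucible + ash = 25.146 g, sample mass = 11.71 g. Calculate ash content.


Ash mass = 25.146 - 24.808 = 0.338 g
Ash% = 0.338 / 11.71 x 100 = 2.89%


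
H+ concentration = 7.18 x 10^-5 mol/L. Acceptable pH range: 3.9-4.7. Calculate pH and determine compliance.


pH = 4.14
Compliant: Yes

pH = -log10(7.18 x 10^-5) = 4.14
Range: 3.9 to 4.7
Compliant: Yes


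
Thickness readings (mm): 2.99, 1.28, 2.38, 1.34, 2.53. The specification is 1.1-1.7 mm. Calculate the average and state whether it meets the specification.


Sum = 10.52
Average = 10.52 / 5 = 2.10 mm
Specification range: 1.1 to 1.7 mm
Within spec: No


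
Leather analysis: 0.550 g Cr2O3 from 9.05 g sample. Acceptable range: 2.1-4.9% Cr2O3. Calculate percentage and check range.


Cr2O3% = 0.550 / 9.05 x 100 = 6.08%
Acceptable range: 2.1 to 4.9%
Within range: No


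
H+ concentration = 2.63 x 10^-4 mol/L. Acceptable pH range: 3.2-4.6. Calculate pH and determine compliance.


pH = 3.58
Compliant: Yes


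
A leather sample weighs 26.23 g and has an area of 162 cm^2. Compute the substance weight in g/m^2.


1619.1 g/m^2

Substance weight = mass / area x 10000
SW = 26.23 / 162 x 10000
SW = 1619.1 g/m^2


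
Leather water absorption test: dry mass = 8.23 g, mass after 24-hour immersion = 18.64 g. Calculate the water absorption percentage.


126.5%

Water absorbed = 18.64 - 8.23 = 10.41 g
WA% = 10.41 / 8.23 x 100 = 126.5%


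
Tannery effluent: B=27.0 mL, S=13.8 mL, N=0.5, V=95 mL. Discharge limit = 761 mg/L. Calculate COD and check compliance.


COD = (27.0 - 13.8) x 0.5 x 8000 / 95 = 555.8 mg/L
Limit: 761 mg/L
Compliant: Yes


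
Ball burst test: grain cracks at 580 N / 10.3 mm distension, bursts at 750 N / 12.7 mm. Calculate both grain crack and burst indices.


Crack index = 580 / 10.3 = 56.3 N/mm
Burst index = 750 / 12.7 = 59.1 N/mm


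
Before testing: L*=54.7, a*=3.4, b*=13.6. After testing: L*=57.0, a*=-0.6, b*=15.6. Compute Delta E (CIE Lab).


Delta E = 5.03

dL = 57.0 - 54.7 = 2.3
da = -0.6 - 3.4 = -4.0
db = 15.6 - 13.6 = 2.0
dE = sqrt((2.3)^2 + (-4.0)^2 + (2.0)^2) = 5.03


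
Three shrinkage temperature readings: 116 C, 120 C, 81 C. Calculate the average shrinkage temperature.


Average = (116 + 120 + 81) / 3
Average = 317 / 3 = 105.7 C


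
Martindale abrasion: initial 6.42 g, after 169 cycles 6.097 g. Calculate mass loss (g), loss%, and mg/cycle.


Loss = 6.42 - 6.097 = 0.323 g
Loss% = 0.323 / 6.42 x 100 = 5.03%
Rate = 0.323 / 169 x 1000 = 1.911 mg/cycle


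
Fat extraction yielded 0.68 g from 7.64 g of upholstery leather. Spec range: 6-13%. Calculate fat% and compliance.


Fat% = 0.68 / 7.64 x 100 = 8.9%
Spec range: 6-13%
Compliant: Yes


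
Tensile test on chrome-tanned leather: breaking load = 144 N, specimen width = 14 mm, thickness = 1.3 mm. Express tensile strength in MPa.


Cross-section = 14 x 1.3 = 18.2 mm^2
TS = 144 / 18.2 = 7.91 MPa
(1 N/mm^2 = 1 MPa)


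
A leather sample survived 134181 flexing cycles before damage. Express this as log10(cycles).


5.13

log10(134181) = 5.13


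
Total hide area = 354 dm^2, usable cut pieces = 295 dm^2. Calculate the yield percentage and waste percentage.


Yield = 83.3%
Waste = 16.7%

Yield = 295 / 354 x 100 = 83.3%
Waste = 354 - 295 = 59 dm^2
Waste% = 100 - 83.3 = 16.7%


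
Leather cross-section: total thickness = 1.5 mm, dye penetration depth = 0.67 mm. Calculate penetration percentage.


Penetration% = 0.67 / 1.5 x 100
Penetration = 44.7%


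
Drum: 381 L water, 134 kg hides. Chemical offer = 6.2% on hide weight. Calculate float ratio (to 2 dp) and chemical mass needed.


Float ratio = 381 / 134 = 2.84
Chemical = 134 x 6.2 / 100 = 8.308 kg


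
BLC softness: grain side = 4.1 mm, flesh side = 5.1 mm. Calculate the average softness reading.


4.60 mm

Average = (4.1 + 5.1) / 2
Average = 4.60 mm


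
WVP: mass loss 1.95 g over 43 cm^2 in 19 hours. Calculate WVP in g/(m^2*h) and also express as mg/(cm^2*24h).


WVP = 1.95 / (43 x 19) x 10000 = 23.87 g/(m^2*h)
Mass loss in mg = 1.95 x 1000 = 1950 mg
Per cm^2 per 24h in mg: 1950 x 24 / (43 x 19) = 46800 / 817 = 57.28 mg/(cm^2*24h)


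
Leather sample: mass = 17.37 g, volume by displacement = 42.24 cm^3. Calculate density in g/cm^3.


0.411 g/cm^3

Density = mass / volume
Density = 17.37 / 42.24 = 0.411 g/cm^3


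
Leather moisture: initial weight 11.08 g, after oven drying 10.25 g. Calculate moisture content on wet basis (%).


7.5%


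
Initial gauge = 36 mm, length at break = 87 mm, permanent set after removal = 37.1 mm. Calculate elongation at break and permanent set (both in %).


Elongation at break = 141.7%
Permanent set = 3.1%

Elongation at break = (87 - 36) / 36 x 100 = 141.7%
Permanent set = (37.1 - 36) / 36 x 100 = 3.1%


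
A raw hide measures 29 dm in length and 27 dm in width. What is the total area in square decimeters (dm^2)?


Area = length x width
Area = 29 x 27 = 783 dm^2


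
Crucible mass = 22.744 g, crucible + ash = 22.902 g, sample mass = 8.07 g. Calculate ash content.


Ash mass = 22.902 - 22.744 = 0.158 g
Ash% = 0.158 / 8.07 x 100 = 1.96%


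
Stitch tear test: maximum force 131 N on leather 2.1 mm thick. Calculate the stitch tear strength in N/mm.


Stitch tear strength = force / thickness
STS = 131 / 2.1 = 62.4 N/mm


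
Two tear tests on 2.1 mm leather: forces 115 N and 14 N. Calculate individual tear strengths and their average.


Tear 1 = 115 / 2.1 = 54.8 N/mm
Tear 2 = 14 / 2.1 = 6.7 N/mm
Average = (54.8 + 6.7) / 2 = 30.8 N/mm


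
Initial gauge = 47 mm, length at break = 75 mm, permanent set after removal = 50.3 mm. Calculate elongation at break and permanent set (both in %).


Elongation at break = (75 - 47) / 47 x 100 = 59.6%
Permanent set = (50.3 - 47) / 47 x 100 = 7.0%


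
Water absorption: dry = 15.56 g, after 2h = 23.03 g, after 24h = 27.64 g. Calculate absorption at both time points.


WA (2h) = (23.03 - 15.56) / 15.56 x 100 = 48.0%
WA (24h) = (27.64 - 15.56) / 15.56 x 100 = 77.6%


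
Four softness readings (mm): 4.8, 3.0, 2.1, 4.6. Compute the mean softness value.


3.63 mm

Sum = 4.8 + 3.0 + 2.1 + 4.6
Mean = 14.5 / 4 = 3.63 mm


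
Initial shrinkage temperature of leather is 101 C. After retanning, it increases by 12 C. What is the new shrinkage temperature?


113 C

New Ts = 101 + 12 = 113 C


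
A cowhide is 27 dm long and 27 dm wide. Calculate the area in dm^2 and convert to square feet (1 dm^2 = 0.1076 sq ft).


729 dm^2
78.44 sq ft

Area = 27 x 27 = 729 dm^2
Conversion: 729 x 0.1076 = 78.44 sq ft


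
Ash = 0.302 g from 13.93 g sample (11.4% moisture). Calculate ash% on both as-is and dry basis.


As-is ash% = 0.302 / 13.93 x 100 = 2.17%
Dry mass = 13.93 x (100 - 11.4) / 100 = 12.34198 g
Dry-basis ash% = 0.302 / 12.34198 x 100 = 2.45%


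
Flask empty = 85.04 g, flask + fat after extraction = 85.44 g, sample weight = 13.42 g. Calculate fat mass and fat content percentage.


Fat mass = 0.40 g
Fat content = 3.0%


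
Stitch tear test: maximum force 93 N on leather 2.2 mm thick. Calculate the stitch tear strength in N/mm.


Stitch tear strength = force / thickness
STS = 93 / 2.2 = 42.3 N/mm


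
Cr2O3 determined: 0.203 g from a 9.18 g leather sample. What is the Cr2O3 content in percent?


Cr2O3% = 0.203 / 9.18 x 100
Cr2O3% = 2.21%


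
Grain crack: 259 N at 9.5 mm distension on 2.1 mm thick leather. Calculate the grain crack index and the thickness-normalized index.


Crack index = 259 / 9.5 = 27.3 N/mm
Normalized = 27.3 / 2.1 = 13.0 N/mm per mm


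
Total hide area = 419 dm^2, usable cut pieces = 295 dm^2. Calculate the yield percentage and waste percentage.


Yield = 295 / 419 x 100 = 70.4%
Waste = 419 - 295 = 124 dm^2
Waste% = 100 - 70.4 = 29.6%


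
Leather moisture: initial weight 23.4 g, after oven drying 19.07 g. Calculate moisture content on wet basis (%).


Moisture = 23.4 - 19.07 = 4.33 g
MC = 4.33 / 23.4 x 100 = 18.5%


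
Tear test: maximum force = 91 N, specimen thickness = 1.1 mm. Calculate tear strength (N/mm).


82.7 N/mm

Tear strength = force / thickness
Tear = 91 / 1.1 = 82.7 N/mm


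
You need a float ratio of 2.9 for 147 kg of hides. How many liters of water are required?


426.3 L

Water = hide weight x target ratio
Water = 147 x 2.9 = 426.3 L


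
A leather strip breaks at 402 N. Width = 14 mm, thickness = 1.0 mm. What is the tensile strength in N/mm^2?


28.71 N/mm^2

Cross-sectional area = 14 x 1.0 = 14.0 mm^2
Tensile strength = 402 / 14.0 = 28.71 N/mm^2


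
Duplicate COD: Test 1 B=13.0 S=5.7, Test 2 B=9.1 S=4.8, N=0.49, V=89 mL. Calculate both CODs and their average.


COD1 = 321.5 mg/L
COD2 = 189.4 mg/L
Average = 255.5 mg/L

COD1 = (13.0 - 5.7) x 0.49 x 8000 / 89 = 321.5 mg/L
COD2 = (9.1 - 4.8) x 0.49 x 8000 / 89 = 189.4 mg/L
Average = (321.5 + 189.4) / 2 = 255.5 mg/L


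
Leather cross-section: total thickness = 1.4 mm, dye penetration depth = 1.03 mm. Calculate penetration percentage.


73.6%


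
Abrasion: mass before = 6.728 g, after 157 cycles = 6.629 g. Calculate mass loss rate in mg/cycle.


0.631 mg/cycle

Mass loss = 6.728 - 6.629 = 0.099 g
Rate = 0.099 / 157 x 1000 = 0.631 mg/cycle


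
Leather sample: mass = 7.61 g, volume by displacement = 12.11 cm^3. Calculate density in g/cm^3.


0.628 g/cm^3

Density = mass / volume
Density = 7.61 / 12.11 = 0.628 g/cm^3


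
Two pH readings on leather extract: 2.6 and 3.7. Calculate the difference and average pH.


Difference = |2.6 - 3.7| = 1.1
Average = (2.6 + 3.7) / 2 = 3.15


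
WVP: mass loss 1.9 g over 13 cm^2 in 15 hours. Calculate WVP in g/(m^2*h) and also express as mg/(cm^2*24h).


WVP = 1.9 / (13 x 15) x 10000 = 97.44 g/(m^2*h)
Mass loss in mg = 1.9 x 1000 = 1900 mg
Per cm^2 per 24h in mg: 1900 x 24 / (13 x 15) = 45600 / 195 = 233.85 mg/(cm^2*24h)


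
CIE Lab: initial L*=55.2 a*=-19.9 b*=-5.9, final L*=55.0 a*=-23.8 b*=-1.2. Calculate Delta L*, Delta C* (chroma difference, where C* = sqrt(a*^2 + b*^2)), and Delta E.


Delta L* = -0.2
Delta C* = 3.07
Delta E = 6.11


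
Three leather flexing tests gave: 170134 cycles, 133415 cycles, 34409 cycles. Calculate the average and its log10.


Average = (170134 + 133415 + 34409) / 3 = 112653 cycles
log10(112653) = 5.05


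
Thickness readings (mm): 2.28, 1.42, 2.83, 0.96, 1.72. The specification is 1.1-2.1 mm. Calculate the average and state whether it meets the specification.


Sum = 9.21
Average = 9.21 / 5 = 1.84 mm
Specification range: 1.1 to 2.1 mm
Within spec: Yes


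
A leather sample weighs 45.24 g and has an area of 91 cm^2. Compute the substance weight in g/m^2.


4971.4 g/m^2


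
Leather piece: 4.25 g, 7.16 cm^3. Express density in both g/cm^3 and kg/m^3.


Density = 4.25 / 7.16 = 0.594 g/cm^3
Convert: 0.594 x 1000 = 594 kg/m^3


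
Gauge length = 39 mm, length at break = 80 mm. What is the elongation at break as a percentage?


Extension = 80 - 39 = 41 mm
Elongation = 41 / 39 x 100 = 105.1%


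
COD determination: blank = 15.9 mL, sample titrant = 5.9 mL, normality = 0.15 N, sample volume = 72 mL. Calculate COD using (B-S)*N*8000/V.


COD = (15.9 - 5.9) x 0.15 x 8000 / 72
COD = 10.0 x 0.15 x 8000 / 72
COD = 166.7 mg/L


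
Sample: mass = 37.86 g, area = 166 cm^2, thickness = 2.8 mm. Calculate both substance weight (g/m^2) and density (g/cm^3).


SW = 37.86 / 166 x 10000 = 2280.7 g/m^2
Volume = 166 x 2.8 / 10 = 46.48 cm^3
Density = 37.86 / 46.48 = 0.815 g/cm^3


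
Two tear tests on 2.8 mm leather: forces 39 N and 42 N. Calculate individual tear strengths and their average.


Tear 1 = 13.9 N/mm
Tear 2 = 15.0 N/mm
Average = 14.5 N/mm


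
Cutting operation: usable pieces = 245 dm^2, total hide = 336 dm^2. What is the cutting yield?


72.9%


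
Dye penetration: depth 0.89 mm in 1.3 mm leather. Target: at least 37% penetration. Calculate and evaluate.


Penetration = 0.89 / 1.3 x 100 = 68.5%
Target: 37%
Meets target: Yes


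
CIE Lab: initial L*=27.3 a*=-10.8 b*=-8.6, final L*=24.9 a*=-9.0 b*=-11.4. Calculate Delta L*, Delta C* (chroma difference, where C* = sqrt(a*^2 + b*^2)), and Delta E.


Delta L* = -2.4
Delta C* = 0.72
Delta E = 4.10

Delta L* = 24.9 - 27.3 = -2.4
C1* = sqrt((-10.8)^2 + (-8.6)^2) = 13.806
C2* = sqrt((-9.0)^2 + (-11.4)^2) = 14.524
Delta C* = 14.524 - 13.806 = 0.72
Delta E = sqrt((-2.4)^2 + (1.8)^2 + (-2.8)^2) = 4.10


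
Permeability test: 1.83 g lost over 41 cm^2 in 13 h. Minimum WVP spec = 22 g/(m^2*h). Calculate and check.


WVP = 34.33 g/(m^2*h)
Meets specification: Yes


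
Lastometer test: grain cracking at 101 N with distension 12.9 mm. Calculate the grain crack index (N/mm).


7.8 N/mm

Grain crack index = force / distension
Index = 101 / 12.9 = 7.8 N/mm


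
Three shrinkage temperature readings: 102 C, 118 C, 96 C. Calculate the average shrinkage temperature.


105.3 C

Average = (102 + 118 + 96) / 3
Average = 316 / 3 = 105.3 C


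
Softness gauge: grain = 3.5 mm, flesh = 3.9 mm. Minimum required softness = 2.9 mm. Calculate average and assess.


Average = (3.5 + 3.9) / 2 = 3.70 mm
Minimum = 2.9 mm
Meets requirement: Yes


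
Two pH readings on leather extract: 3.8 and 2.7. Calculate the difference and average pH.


Difference = |3.8 - 2.7| = 1.1
Average = (3.8 + 2.7) / 2 = 3.25


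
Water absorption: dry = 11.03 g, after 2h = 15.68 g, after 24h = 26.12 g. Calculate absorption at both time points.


WA (2h) = (15.68 - 11.03) / 11.03 x 100 = 42.2%
WA (24h) = (26.12 - 11.03) / 11.03 x 100 = 136.8%


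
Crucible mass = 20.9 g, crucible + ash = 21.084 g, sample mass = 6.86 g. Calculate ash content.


Ash mass = 0.184 g
Ash content = 2.68%

Ash mass = 21.084 - 20.9 = 0.184 g
Ash% = 0.184 / 6.86 x 100 = 2.68%


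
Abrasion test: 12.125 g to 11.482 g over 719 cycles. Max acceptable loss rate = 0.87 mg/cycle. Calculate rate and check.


Rate = 0.894 mg/cycle
Passes: No


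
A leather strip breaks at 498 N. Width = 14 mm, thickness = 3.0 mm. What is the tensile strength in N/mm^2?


11.86 N/mm^2

Cross-sectional area = 14 x 3.0 = 42.0 mm^2
Tensile strength = 498 / 42.0 = 11.86 N/mm^2


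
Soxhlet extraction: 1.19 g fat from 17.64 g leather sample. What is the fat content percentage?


Fat content = 1.19 / 17.64 x 100
Fat = 6.7%


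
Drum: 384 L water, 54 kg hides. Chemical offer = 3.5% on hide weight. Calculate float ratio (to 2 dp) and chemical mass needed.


Float ratio = 7.11
Chemical needed = 1.89 kg


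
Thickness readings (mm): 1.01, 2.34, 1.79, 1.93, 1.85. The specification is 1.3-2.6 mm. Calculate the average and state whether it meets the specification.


Sum = 8.92
Average = 8.92 / 5 = 1.78 mm
Specification range: 1.3 to 2.6 mm
Within spec: Yes


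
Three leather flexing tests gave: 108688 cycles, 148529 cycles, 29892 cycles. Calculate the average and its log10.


Average = 95703 cycles
log10 = 4.98


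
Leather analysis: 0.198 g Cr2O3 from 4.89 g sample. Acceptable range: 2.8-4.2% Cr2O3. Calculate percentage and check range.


Cr2O3 = 4.05%
Within range: Yes


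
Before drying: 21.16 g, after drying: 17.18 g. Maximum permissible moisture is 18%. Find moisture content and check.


Moisture content = 18.8%
Acceptable: No

MC = (21.16 - 17.18) / 21.16 x 100 = 18.8%
Maximum: 18%
Acceptable: No


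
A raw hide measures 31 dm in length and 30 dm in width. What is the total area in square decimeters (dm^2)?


930 dm^2


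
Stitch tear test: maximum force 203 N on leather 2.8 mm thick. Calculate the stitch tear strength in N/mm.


72.5 N/mm

Stitch tear strength = force / thickness
STS = 203 / 2.8 = 72.5 N/mm


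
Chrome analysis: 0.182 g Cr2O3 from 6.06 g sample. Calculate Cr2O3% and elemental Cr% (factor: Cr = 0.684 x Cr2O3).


Cr2O3 = 3.00%
Cr = 2.05%

Cr2O3% = 0.182 / 6.06 x 100 = 3.00%
Cr% = 3.00 x 0.684 = 2.05%


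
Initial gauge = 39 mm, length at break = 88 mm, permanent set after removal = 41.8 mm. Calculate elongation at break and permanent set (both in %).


Elongation at break = (88 - 39) / 39 x 100 = 125.6%
Permanent set = (41.8 - 39) / 39 x 100 = 7.2%


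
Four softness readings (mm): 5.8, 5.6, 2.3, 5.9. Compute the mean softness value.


4.90 mm


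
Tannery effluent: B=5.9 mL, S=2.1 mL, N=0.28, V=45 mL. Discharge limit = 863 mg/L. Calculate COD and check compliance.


COD = (5.9 - 2.1) x 0.28 x 8000 / 45 = 189.2 mg/L
Limit: 863 mg/L
Compliant: Yes


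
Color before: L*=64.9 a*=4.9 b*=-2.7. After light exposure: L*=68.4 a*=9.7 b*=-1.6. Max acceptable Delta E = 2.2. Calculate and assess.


Delta E = 6.04
Passes: No

dL = 3.5, da = 4.8, db = 1.1
dE = sqrt((3.5)^2 + (4.8)^2 + (1.1)^2) = 6.04
Max = 2.2
Passes: No


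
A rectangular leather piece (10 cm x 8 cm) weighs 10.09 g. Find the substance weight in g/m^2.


1261.3 g/m^2

Area = 10 x 8 = 80 cm^2
SW = 10.09 / 80 x 10000 = 1261.3 g/m^2


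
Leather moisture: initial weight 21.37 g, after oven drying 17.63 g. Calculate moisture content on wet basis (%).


17.5%

Moisture = 21.37 - 17.63 = 3.74 g
MC = 3.74 / 21.37 x 100 = 17.5%


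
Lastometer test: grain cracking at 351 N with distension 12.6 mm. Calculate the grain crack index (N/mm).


27.9 N/mm


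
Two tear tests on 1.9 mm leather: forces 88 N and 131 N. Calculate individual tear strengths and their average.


Tear 1 = 46.3 N/mm
Tear 2 = 68.9 N/mm
Average = 57.6 N/mm


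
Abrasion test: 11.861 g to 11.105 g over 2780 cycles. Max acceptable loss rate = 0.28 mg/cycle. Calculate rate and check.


Rate = 0.272 mg/cycle
Passes: Yes

Loss = 11.861 - 11.105 = 0.756 g
Rate = 0.756 g / 2780 cycles x 1000 = 0.272 mg/cycle
Max = 0.28 mg/cycle
Passes: Yes


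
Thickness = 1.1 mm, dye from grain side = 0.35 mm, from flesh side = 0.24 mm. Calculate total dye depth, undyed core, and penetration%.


Total dyed = 0.35 + 0.24 = 0.59 mm
Undyed core = 1.1 - 0.59 = 0.51 mm
Penetration = 0.59 / 1.1 x 100 = 53.6%


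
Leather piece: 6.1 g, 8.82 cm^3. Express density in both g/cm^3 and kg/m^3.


Density = 6.1 / 8.82 = 0.692 g/cm^3
Convert: 0.692 x 1000 = 692 kg/m^3


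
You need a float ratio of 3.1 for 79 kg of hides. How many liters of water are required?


Water = hide weight x target ratio
Water = 79 x 3.1 = 244.9 L


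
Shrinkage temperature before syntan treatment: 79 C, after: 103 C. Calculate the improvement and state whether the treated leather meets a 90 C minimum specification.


Improvement = 24 C
Meets 90 C spec: Yes

Improvement = 103 - 79 = 24 C
Spec check: 103 C >= 90 C? Yes


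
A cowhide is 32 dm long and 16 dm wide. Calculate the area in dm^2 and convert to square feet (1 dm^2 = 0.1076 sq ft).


512 dm^2
55.09 sq ft


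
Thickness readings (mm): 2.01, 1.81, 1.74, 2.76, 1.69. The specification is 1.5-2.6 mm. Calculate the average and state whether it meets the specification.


Average = 2.00 mm
Within specification: Yes

Sum = 10.01
Average = 10.01 / 5 = 2.00 mm
Specification range: 1.5 to 2.6 mm
Within spec: Yes


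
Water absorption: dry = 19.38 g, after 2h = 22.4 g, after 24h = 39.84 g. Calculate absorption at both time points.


WA (2h) = (22.4 - 19.38) / 19.38 x 100 = 15.6%
WA (24h) = (39.84 - 19.38) / 19.38 x 100 = 105.6%


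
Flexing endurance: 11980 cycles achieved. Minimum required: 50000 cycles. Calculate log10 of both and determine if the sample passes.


Achieved: log10 = 4.08
Required: log10 = 4.70
Passes: No

log10(11980) = 4.08
log10(50000) = 4.70
Passes: No


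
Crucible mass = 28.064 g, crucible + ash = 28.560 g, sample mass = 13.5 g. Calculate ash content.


Ash mass = 0.496 g
Ash content = 3.67%


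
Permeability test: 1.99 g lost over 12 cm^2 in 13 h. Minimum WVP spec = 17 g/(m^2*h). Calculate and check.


WVP = 127.56 g/(m^2*h)
Meets specification: Yes

WVP = 1.99 / (12 x 13) x 10000 = 127.56 g/(m^2*h)
Minimum: 17 g/(m^2*h)
Meets spec: Yes


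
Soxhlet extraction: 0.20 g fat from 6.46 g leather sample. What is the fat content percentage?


3.1%


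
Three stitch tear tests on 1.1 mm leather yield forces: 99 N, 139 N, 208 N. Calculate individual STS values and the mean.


STS1 = 90.0 N/mm
STS2 = 126.4 N/mm
STS3 = 189.1 N/mm
Mean = 135.2 N/mm


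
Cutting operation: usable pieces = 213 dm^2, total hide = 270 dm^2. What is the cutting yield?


Yield = usable / total x 100
Yield = 213 / 270 x 100 = 78.9%


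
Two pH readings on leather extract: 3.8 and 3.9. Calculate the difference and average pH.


Difference = 0.1
Average pH = 3.85


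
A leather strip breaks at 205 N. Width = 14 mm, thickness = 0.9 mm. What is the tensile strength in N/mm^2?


16.27 N/mm^2

Cross-sectional area = 14 x 0.9 = 12.6 mm^2
Tensile strength = 205 / 12.6 = 16.27 N/mm^2


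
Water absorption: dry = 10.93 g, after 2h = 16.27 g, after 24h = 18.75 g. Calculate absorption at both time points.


WA (2h) = (16.27 - 10.93) / 10.93 x 100 = 48.9%
WA (24h) = (18.75 - 10.93) / 10.93 x 100 = 71.5%


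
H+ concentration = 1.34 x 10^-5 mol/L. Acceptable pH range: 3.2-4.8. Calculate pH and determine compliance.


pH = 4.87
Compliant: No

pH = -log10(1.34 x 10^-5) = 4.87
Range: 3.2 to 4.8
Compliant: No


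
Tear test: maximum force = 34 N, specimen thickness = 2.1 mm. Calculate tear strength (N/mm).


16.2 N/mm

Tear strength = force / thickness
Tear = 34 / 2.1 = 16.2 N/mm


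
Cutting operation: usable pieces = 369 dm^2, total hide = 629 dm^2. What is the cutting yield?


Yield = usable / total x 100
Yield = 369 / 629 x 100 = 58.7%


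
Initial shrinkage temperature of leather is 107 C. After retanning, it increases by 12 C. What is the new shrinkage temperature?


New Ts = 107 + 12 = 119 C


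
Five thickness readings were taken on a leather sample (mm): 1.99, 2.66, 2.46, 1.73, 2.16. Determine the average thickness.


Sum = 1.99 + 2.66 + 2.46 + 1.73 + 2.16 = 11.00
Average = 11.00 / 5 = 2.20 mm


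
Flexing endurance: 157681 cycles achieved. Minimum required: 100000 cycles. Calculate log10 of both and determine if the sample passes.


Achieved: log10 = 5.20
Required: log10 = 5.00
Passes: Yes


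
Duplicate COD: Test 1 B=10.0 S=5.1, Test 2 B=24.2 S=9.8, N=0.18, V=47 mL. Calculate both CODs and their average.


COD1 = 150.1 mg/L
COD2 = 441.2 mg/L
Average = 295.7 mg/L


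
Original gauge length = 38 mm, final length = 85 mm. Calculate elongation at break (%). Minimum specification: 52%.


Extension = 85 - 38 = 47 mm
Elongation = 47 / 38 x 100 = 123.7%
Minimum required: 52%
Meets specification: Yes


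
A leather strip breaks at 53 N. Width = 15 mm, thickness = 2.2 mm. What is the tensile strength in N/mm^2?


1.61 N/mm^2

Cross-sectional area = 15 x 2.2 = 33.0 mm^2
Tensile strength = 53 / 33.0 = 1.61 N/mm^2


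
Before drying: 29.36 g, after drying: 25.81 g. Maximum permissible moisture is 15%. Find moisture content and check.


Moisture content = 12.1%
Acceptable: Yes

MC = (29.36 - 25.81) / 29.36 x 100 = 12.1%
Maximum: 15%
Acceptable: Yes


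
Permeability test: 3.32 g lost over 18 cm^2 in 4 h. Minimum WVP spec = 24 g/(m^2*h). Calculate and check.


WVP = 3.32 / (18 x 4) x 10000 = 461.11 g/(m^2*h)
Minimum: 24 g/(m^2*h)
Meets spec: Yes


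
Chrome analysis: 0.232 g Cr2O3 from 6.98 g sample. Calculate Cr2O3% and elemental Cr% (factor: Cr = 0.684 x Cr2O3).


Cr2O3 = 3.32%
Cr = 2.27%


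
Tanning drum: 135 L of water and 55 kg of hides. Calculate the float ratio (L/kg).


2.5

Float ratio = water / hide weight
Ratio = 135 / 55 = 2.5


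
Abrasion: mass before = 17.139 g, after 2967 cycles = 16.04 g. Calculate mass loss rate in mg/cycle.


Mass loss = 17.139 - 16.04 = 1.099 g
Rate = 1.099 / 2967 x 1000 = 0.370 mg/cycle


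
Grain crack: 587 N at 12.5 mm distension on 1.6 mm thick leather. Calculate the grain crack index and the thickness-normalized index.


Crack index = 587 / 12.5 = 47.0 N/mm
Normalized = 47.0 / 1.6 = 29.4 N/mm per mm


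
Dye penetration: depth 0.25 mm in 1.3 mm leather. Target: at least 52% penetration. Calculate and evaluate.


Penetration = 19.2%
Meets target: No

Penetration = 0.25 / 1.3 x 100 = 19.2%
Target: 52%
Meets target: No


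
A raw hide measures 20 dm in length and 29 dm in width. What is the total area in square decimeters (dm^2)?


Area = length x width
Area = 20 x 29 = 580 dm^2


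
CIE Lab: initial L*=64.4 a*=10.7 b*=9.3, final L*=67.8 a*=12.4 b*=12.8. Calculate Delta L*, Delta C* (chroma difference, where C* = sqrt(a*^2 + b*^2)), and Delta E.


Delta L* = 3.4
Delta C* = 3.64
Delta E = 5.17

Delta L* = 67.8 - 64.4 = 3.4
C1* = sqrt((10.7)^2 + (9.3)^2) = 14.177
C2* = sqrt((12.4)^2 + (12.8)^2) = 17.821
Delta C* = 17.821 - 14.177 = 3.64
Delta E = sqrt((3.4)^2 + (1.7)^2 + (3.5)^2) = 5.17


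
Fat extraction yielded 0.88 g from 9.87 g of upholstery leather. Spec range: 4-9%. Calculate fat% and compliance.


Fat% = 0.88 / 9.87 x 100 = 8.9%
Spec range: 4-9%
Compliant: Yes


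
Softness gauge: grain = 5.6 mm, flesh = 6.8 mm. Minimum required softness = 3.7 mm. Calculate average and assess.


Average softness = 6.20 mm
Meets requirement: Yes


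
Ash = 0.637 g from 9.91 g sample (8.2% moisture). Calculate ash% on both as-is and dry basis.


As-is ash = 6.43%
Dry-basis ash = 7.00%

As-is ash% = 0.637 / 9.91 x 100 = 6.43%
Dry mass = 9.91 x (100 - 8.2) / 100 = 9.09738 g
Dry-basis ash% = 0.637 / 9.09738 x 100 = 7.00%


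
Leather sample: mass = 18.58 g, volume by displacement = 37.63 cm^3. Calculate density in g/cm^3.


Density = mass / volume
Density = 18.58 / 37.63 = 0.494 g/cm^3


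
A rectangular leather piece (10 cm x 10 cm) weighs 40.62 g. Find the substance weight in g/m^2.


4062.0 g/m^2

Area = 10 x 10 = 100 cm^2
SW = 40.62 / 100 x 10000 = 4062.0 g/m^2


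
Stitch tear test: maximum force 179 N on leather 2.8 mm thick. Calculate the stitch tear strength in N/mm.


63.9 N/mm

Stitch tear strength = force / thickness
STS = 179 / 2.8 = 63.9 N/mm


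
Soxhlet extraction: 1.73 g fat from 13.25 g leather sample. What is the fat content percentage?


Fat content = 1.73 / 13.25 x 100
Fat = 13.1%


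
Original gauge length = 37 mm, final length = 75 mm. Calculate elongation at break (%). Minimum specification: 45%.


Extension = 75 - 37 = 38 mm
Elongation = 38 / 37 x 100 = 102.7%
Minimum required: 45%
Meets specification: Yes


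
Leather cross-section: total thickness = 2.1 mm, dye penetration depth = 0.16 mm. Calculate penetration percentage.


7.6%


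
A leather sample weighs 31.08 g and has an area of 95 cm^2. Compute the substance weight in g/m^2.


3271.6 g/m^2


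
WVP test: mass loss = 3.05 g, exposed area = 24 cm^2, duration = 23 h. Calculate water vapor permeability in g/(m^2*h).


55.25 g/(m^2*h)

WVP = mass_loss / (area x time) x 10000
WVP = 3.05 / (24 x 23) x 10000
WVP = 3.05 / 552 x 10000 = 55.25 g/(m^2*h)


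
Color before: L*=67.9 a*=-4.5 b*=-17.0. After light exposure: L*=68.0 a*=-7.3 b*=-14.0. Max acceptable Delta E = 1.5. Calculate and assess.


Delta E = 4.10
Passes: No


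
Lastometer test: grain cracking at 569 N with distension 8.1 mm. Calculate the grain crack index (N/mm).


Grain crack index = force / distension
Index = 569 / 8.1 = 70.2 N/mm


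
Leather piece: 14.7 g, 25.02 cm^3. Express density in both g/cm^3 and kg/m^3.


Density = 14.7 / 25.02 = 0.588 g/cm^3
Convert: 0.588 x 1000 = 588 kg/m^3


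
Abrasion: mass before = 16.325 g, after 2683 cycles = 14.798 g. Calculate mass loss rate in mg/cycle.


0.569 mg/cycle


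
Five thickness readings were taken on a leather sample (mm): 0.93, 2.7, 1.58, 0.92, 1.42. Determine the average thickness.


1.51 mm

Sum = 0.93 + 2.7 + 1.58 + 0.92 + 1.42 = 7.55
Average = 7.55 / 5 = 1.51 mm


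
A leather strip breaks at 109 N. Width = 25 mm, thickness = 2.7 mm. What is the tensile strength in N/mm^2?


1.61 N/mm^2

Cross-sectional area = 25 x 2.7 = 67.5 mm^2
Tensile strength = 109 / 67.5 = 1.61 N/mm^2


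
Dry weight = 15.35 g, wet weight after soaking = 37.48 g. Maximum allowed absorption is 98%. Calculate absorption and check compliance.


WA = (37.48 - 15.35) / 15.35 x 100 = 144.2%
Maximum allowed: 98%
Compliant: No


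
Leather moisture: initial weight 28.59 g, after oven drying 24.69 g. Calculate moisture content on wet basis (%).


Moisture = 28.59 - 24.69 = 3.90 g
MC = 3.90 / 28.59 x 100 = 13.6%


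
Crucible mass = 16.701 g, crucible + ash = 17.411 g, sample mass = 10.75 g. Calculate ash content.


Ash mass = 0.710 g
Ash content = 6.60%


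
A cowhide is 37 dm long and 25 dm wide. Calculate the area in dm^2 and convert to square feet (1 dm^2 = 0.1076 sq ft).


925 dm^2
99.53 sq ft

Area = 37 x 25 = 925 dm^2
Conversion: 925 x 0.1076 = 99.53 sq ft


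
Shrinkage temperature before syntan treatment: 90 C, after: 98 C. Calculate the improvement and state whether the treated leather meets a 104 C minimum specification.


Improvement = 98 - 90 = 8 C
Spec check: 98 C >= 104 C? No


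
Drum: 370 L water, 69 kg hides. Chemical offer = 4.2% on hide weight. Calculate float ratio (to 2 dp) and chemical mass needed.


Float ratio = 5.36
Chemical needed = 2.898 kg

Float ratio = 370 / 69 = 5.36
Chemical = 69 x 4.2 / 100 = 2.898 kg


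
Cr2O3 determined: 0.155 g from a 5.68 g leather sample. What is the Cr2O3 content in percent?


2.73%

Cr2O3% = 0.155 / 5.68 x 100
Cr2O3% = 2.73%


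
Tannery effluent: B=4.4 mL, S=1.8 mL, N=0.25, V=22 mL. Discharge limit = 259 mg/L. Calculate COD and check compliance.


COD = (4.4 - 1.8) x 0.25 x 8000 / 22 = 236.4 mg/L
Limit: 259 mg/L
Compliant: Yes


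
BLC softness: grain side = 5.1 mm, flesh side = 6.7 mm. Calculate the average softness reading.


5.90 mm


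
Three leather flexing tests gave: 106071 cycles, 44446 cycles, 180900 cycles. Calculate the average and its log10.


Average = (106071 + 44446 + 180900) / 3 = 110472 cycles
log10(110472) = 5.04


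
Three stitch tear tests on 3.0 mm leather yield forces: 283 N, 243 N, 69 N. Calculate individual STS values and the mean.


STS1 = 283 / 3.0 = 94.3 N/mm
STS2 = 243 / 3.0 = 81.0 N/mm
STS3 = 69 / 3.0 = 23.0 N/mm
Mean = (94.3 + 81.0 + 23.0) / 3 = 66.1 N/mm


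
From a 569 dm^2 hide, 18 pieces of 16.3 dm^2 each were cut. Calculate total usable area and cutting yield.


Total usable = 18 x 16.3 = 293.4 dm^2
Yield = 293.4 / 569 x 100 = 51.6%


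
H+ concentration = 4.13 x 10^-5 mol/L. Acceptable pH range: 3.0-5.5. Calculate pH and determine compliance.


pH = -log10(4.13 x 10^-5) = 4.38
Range: 3.0 to 5.5
Compliant: Yes


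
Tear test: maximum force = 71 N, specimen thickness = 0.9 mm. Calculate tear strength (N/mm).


Tear strength = force / thickness
Tear = 71 / 0.9 = 78.9 N/mm


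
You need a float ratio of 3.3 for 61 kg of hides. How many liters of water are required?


Water = hide weight x target ratio
Water = 61 x 3.3 = 201.3 L


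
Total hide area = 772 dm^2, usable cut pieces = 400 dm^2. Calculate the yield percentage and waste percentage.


Yield = 51.8%
Waste = 48.2%


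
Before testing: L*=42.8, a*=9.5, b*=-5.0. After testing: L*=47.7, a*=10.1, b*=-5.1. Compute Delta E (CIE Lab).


Delta E = 4.94


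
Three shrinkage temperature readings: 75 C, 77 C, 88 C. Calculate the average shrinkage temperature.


80.0 C

Average = (75 + 77 + 88) / 3
Average = 240 / 3 = 80.0 C


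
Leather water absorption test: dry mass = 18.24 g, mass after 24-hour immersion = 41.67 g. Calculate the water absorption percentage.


128.5%

Water absorbed = 41.67 - 18.24 = 23.43 g
WA% = 23.43 / 18.24 x 100 = 128.5%


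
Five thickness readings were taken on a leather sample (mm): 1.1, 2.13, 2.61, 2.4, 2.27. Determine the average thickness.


2.10 mm


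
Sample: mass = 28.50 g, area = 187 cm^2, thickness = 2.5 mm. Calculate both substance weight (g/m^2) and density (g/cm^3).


SW = 28.50 / 187 x 10000 = 1524.1 g/m^2
Volume = 187 x 2.5 / 10 = 46.75 cm^3
Density = 28.50 / 46.75 = 0.610 g/cm^3


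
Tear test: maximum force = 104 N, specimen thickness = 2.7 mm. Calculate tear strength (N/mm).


Tear strength = force / thickness
Tear = 104 / 2.7 = 38.5 N/mm


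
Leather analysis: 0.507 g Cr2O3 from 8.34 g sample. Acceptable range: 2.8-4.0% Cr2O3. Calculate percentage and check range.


Cr2O3% = 0.507 / 8.34 x 100 = 6.08%
Acceptable range: 2.8 to 4.0%
Within range: No


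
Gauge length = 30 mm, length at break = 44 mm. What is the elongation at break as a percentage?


46.7%


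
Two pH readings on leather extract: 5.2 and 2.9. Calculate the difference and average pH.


Difference = 2.3
Average pH = 4.05


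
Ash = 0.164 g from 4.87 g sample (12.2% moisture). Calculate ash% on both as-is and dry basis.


As-is ash = 3.37%
Dry-basis ash = 3.84%


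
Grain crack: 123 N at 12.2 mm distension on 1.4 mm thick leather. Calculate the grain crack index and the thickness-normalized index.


Crack index = 123 / 12.2 = 10.1 N/mm
Normalized = 10.1 / 1.4 = 7.2 N/mm per mm


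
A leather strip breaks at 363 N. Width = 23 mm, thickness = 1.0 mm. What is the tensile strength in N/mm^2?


15.78 N/mm^2


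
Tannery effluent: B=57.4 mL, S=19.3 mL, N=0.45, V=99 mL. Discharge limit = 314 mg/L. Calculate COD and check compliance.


COD = (57.4 - 19.3) x 0.45 x 8000 / 99 = 1385.5 mg/L
Limit: 314 mg/L
Compliant: No


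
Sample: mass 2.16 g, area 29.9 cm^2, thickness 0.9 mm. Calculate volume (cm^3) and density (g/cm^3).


Volume = 2.691 cm^3
Density = 0.803 g/cm^3

Thickness in cm = 0.9 / 10 = 0.09 cm
Volume = 29.9 x 0.09 = 2.691 cm^3
Density = 2.16 / 2.691 = 0.803 g/cm^3


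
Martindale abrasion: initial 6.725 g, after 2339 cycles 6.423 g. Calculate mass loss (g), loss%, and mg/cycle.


Mass loss = 0.302 g
Loss = 4.49%
Rate = 0.129 mg/cycle

Loss = 6.725 - 6.423 = 0.302 g
Loss% = 0.302 / 6.725 x 100 = 4.49%
Rate = 0.302 / 2339 x 1000 = 0.129 mg/cycle


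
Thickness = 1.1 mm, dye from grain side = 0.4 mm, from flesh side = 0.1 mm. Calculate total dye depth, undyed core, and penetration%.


Total dyed = 0.50 mm
Undyed core = 0.60 mm
Penetration = 45.5%


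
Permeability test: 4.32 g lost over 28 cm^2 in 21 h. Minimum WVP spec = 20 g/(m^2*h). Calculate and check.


WVP = 4.32 / (28 x 21) x 10000 = 73.47 g/(m^2*h)
Minimum: 20 g/(m^2*h)
Meets spec: Yes


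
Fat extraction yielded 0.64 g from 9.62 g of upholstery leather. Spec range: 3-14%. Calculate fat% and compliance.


Fat% = 0.64 / 9.62 x 100 = 6.7%
Spec range: 3-14%
Compliant: Yes


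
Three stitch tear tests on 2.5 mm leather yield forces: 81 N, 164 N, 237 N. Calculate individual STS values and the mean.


STS1 = 81 / 2.5 = 32.4 N/mm
STS2 = 164 / 2.5 = 65.6 N/mm
STS3 = 237 / 2.5 = 94.8 N/mm
Mean = (32.4 + 65.6 + 94.8) / 3 = 64.3 N/mm


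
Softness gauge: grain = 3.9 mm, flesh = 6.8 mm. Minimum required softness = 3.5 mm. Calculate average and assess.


Average = (3.9 + 6.8) / 2 = 5.35 mm
Minimum = 3.5 mm
Meets requirement: Yes


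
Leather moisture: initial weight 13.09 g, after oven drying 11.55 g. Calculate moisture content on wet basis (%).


11.8%


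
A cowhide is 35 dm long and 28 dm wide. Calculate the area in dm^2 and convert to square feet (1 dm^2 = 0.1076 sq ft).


Area = 35 x 28 = 980 dm^2
Conversion: 980 x 0.1076 = 105.45 sq ft


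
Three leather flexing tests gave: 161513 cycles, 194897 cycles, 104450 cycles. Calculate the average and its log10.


Average = 153620 cycles
log10 = 5.19


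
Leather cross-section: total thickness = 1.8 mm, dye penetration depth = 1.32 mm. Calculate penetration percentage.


Penetration% = 1.32 / 1.8 x 100
Penetration = 73.3%


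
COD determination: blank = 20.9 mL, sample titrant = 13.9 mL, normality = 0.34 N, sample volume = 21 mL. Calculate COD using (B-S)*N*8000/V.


COD = (20.9 - 13.9) x 0.34 x 8000 / 21
COD = 7.0 x 0.34 x 8000 / 21
COD = 906.7 mg/L


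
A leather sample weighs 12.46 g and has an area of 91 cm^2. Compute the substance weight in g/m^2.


Substance weight = mass / area x 10000
SW = 12.46 / 91 x 10000
SW = 1369.2 g/m^2


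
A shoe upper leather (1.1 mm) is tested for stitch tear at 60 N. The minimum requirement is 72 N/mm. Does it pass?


STS = 60 / 1.1 = 54.5 N/mm
Minimum required: 72 N/mm
Passes: No


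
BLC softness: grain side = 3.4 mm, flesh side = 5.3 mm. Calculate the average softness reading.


4.35 mm

Average = (3.4 + 5.3) / 2
Average = 4.35 mm


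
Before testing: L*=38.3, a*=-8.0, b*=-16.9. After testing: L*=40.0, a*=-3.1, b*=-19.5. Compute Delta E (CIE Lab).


Delta E = 5.80


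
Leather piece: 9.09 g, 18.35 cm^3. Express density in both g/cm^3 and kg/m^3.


0.495 g/cm^3
495 kg/m^3


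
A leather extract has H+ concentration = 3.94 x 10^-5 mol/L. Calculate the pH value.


pH = 4.40

pH = -log10[H+]
pH = -log10(3.94 x 10^-5) = 4.40


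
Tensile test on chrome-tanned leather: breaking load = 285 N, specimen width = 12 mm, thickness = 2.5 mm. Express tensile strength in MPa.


9.50 MPa

Cross-section = 12 x 2.5 = 30.0 mm^2
TS = 285 / 30.0 = 9.50 MPa
(1 N/mm^2 = 1 MPa)


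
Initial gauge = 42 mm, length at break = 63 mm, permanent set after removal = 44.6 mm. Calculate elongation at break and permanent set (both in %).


Elongation at break = 50.0%
Permanent set = 6.2%

Elongation at break = (63 - 42) / 42 x 100 = 50.0%
Permanent set = (44.6 - 42) / 42 x 100 = 6.2%


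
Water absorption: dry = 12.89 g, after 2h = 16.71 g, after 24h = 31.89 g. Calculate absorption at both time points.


2h absorption = 29.6%
24h absorption = 147.4%

WA (2h) = (16.71 - 12.89) / 12.89 x 100 = 29.6%
WA (24h) = (31.89 - 12.89) / 12.89 x 100 = 147.4%


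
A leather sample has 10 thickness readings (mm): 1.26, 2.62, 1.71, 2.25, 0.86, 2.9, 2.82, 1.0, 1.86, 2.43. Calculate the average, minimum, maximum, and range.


Sum = 19.71
Average = 19.71 / 10 = 1.97 mm
Minimum = 0.86 mm
Maximum = 2.9 mm
Range = 2.9 - 0.86 = 2.04 mm


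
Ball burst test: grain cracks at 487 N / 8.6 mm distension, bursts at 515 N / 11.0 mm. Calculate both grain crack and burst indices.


Crack index = 487 / 8.6 = 56.6 N/mm
Burst index = 515 / 11.0 = 46.8 N/mm


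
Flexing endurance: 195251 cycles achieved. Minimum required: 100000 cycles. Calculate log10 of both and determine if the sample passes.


log10(195251) = 5.29
log10(100000) = 5.00
Passes: Yes


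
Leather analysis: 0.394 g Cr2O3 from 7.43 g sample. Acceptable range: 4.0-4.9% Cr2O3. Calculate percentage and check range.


Cr2O3% = 0.394 / 7.43 x 100 = 5.30%
Acceptable range: 4.0 to 4.9%
Within range: No


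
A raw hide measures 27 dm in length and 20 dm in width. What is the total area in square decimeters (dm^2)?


Area = length x width
Area = 27 x 20 = 540 dm^2


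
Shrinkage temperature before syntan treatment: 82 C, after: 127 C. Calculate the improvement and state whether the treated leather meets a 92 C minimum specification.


Improvement = 127 - 82 = 45 C
Spec check: 127 C >= 92 C? Yes
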